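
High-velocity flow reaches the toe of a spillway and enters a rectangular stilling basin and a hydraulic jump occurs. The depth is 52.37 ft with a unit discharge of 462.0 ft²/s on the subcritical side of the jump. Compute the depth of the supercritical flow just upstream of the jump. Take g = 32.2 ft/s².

V₂ = q/y₂ = 462.0/52.37 = 8.822 ft/s; Fr₂ = V₂/√(g·y₂) = 0.2148.
The Bélanger relation is symmetric: y₁/y₂ = ½[√(1 + 8Fr₂²) − 1] = ½[√1.3692 − 1] = 0.08507.
y₁ = 0.08507 × 52.37 = 4.455 ft.

y₁ = 4.455 ft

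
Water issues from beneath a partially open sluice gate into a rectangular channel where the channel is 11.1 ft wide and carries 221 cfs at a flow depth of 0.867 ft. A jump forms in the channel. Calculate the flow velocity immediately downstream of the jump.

q = Q/b = 221/11.1 = 19.9 ft²/s; V₁ = q/y₁ = 23.0 ft/s. Fr₁ = V₁/√(g·y₁) = 4.35.
Conjugate-depth relation: y₂/y₁ = ½[√(1 + 8Fr₁²) − 1] = ½[√152.1 − 1] = 5.67.
y₂ = 5.67 × 0.867 = 4.91 ft.
V₂ = q/y₂ = 19.9/4.91 = 4.05 ft/s.

V₂ = 4.05 ft/s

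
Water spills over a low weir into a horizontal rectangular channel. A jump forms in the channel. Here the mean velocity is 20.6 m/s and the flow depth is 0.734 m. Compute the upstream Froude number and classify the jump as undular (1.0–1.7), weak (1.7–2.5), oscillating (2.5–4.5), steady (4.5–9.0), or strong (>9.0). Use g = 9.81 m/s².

Fr₁ = 7.68; steady jump

Fr₁ = V₁/√(g·y₁) = 20.6/√(9.81×0.734) = 7.68.
Fr₁ = 7.68 lies in the steady range.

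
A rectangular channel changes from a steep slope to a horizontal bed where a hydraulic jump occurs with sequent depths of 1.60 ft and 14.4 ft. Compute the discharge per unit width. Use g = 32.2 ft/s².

q = 77.0 ft²/s

For a rectangular channel the momentum equation gives q² = ½·g·y₁·y₂·(y₁ + y₂) = ½×32.2×1.60×14.4×16.0 = 5935.
q = √5935 = 77.0 ft²/s.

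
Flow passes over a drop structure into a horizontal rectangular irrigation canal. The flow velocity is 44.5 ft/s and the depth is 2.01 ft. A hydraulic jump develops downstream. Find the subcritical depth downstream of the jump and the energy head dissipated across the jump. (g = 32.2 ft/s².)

y₂ = 14.8 ft; ΔE = 17.4 ft

Fr₁ = V₁/√(g·y₁) = 44.5/√(32.2×2.01) = 5.53.
From the momentum equation for a rectangular channel, y₂/y₁ = ½[√(1 + 8Fr₁²) − 1] = ½[√245.8 − 1] = 7.34.
y₂ = 7.34 × 2.01 = 14.8 ft.
Head loss: ΔE = (y₂ − y₁)³/(4y₁y₂) = (14.8 − 2.01)³/(4×2.01×14.8) = 2068/119 = 17.4 ft.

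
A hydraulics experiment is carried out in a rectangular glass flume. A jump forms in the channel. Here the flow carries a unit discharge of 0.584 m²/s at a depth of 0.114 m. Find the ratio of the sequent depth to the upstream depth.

y₂/y₁ = 6.37

V₁ = q/y₁ = 0.584/0.114 = 5.12 m/s. Fr₁ = V₁/√(g·y₁) = 5.12/√(9.81×0.114) = 4.84.
Conjugate-depth relation: y₂/y₁ = ½[√(1 + 8Fr₁²) − 1] = ½[√188.7 − 1] = 6.37.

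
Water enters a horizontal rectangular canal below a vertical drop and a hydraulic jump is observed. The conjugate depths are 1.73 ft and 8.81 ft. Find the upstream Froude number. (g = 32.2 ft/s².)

Fr₁ = 3.94

For a rectangular channel the momentum equation gives q² = ½·g·y₁·y₂·(y₁ + y₂) = ½×32.2×1.73×8.81×10.5 = 2586.
q = √2586 = 50.9 ft²/s.
V₁ = q/y₁ = 29.4 ft/s; Fr₁ = V₁/√(g·y₁) = 3.94.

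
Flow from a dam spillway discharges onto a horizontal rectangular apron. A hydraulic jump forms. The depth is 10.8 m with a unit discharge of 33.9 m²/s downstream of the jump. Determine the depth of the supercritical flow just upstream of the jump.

y₁ = 1.73 m

V₂ = q/y₂ = 33.9/10.8 = 3.14 m/s; Fr₂ = V₂/√(g·y₂) = 0.305.
The Bélanger relation is symmetric: y₁/y₂ = ½[√(1 + 8Fr₂²) − 1] = ½[√1.744 − 1] = 0.160.
y₁ = 0.160 × 10.8 = 1.73 m.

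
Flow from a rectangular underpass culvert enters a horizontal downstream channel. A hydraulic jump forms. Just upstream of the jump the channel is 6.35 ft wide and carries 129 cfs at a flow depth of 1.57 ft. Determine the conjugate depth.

q = Q/b = 129/6.35 = 20.3 ft²/s; V₁ = q/y₁ = 12.9 ft/s. Fr₁ = V₁/√(g·y₁) = 1.82.
By Bélanger, y₂/y₁ = ½[√(1 + 8Fr₁²) − 1] = ½[√27.50 − 1] = 2.12.
y₂ = 2.12 × 1.57 = 3.33 ft.

y₂ = 3.33 ft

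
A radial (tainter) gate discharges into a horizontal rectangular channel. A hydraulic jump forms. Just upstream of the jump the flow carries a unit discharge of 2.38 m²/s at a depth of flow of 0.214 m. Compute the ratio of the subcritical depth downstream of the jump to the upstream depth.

y₂/y₁ = 10.4

V₁ = q/y₁ = 2.38/0.214 = 11.1 m/s. Fr₁ = V₁/√(g·y₁) = 11.1/√(9.81×0.214) = 7.68.
Sequent-depth ratio: y₂/y₁ = ½[√(1 + 8Fr₁²) − 1] = ½[√472.3 − 1] = 10.4.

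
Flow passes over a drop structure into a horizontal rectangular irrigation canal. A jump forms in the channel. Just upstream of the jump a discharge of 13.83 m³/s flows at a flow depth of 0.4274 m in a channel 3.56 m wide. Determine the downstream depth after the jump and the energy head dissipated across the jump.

q = Q/b = 13.83/3.56 = 3.885 m²/s; V₁ = q/y₁ = 9.089 m/s. Fr₁ = V₁/√(g·y₁) = 4.439.
Conjugate-depth relation: y₂/y₁ = ½[√(1 + 8Fr₁²) − 1] = ½[√158.64 − 1] = 5.798.
y₂ = 5.798 × 0.4274 = 2.478 m.
Head loss: ΔE = (y₂ − y₁)³/(4y₁y₂) = (2.478 − 0.4274)³/(4×0.4274×2.478) = 8.621/4.236 = 2.035 m.

y₂ = 2.478 m; ΔE = 2.035 m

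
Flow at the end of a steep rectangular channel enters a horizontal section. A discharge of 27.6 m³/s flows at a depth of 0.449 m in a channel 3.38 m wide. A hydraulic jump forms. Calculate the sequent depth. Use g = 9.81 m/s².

y₂ = 5.28 m

q = Q/b = 27.6/3.38 = 8.17 m²/s; V₁ = q/y₁ = 18.2 m/s. Fr₁ = V₁/√(g·y₁) = 8.67.
Sequent-depth ratio: y₂/y₁ = ½[√(1 + 8Fr₁²) − 1] = ½[√601.7 − 1] = 11.8.
y₂ = 11.8 × 0.449 = 5.28 m.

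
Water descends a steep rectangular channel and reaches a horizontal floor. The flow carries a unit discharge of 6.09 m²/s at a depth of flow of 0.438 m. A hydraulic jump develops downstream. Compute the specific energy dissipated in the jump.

ΔE = 6.23 m

V₁ = q/y₁ = 6.09/0.438 = 13.9 m/s. Fr₁ = V₁/√(g·y₁) = 13.9/√(9.81×0.438) = 6.71.
Sequent-depth ratio: y₂/y₁ = ½[√(1 + 8Fr₁²) − 1] = ½[√360.9 − 1] = 9.00.
y₂ = 9.00 × 0.438 = 3.94 m.
V₂ = q/y₂ = 6.09/3.94 = 1.55 m/s. E₁ = y₁ + V₁²/2g = 10.3 m; E₂ = y₂ + V₂²/2g = 4.06 m. ΔE = E₁ − E₂ = 6.23 m.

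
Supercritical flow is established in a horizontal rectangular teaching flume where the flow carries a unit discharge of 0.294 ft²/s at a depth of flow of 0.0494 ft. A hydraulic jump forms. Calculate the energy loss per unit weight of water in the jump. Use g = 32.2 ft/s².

V₁ = q/y₁ = 0.294/0.0494 = 5.95 ft/s. Fr₁ = V₁/√(g·y₁) = 5.95/√(32.2×0.0494) = 4.72.
Sequent-depth ratio: y₂/y₁ = ½[√(1 + 8Fr₁²) − 1] = ½[√179.1 − 1] = 6.19.
y₂ = 6.19 × 0.0494 = 0.306 ft.
V₂ = q/y₂ = 0.294/0.306 = 0.961 ft/s. E₁ = y₁ + V₁²/2g = 0.599 ft; E₂ = y₂ + V₂²/2g = 0.320 ft. ΔE = E₁ − E₂ = 0.279 ft.

ΔE = 0.279 ft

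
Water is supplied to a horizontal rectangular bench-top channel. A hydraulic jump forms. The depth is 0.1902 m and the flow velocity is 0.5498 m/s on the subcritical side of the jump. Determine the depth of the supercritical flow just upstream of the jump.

Fr₂ = V₂/√(g·y₂) = 0.5498/√(9.81×0.1902) = 0.4025.
From the momentum equation (using Fr₂), y₁/y₂ = ½[√(1 + 8Fr₂²) − 1] = ½[√2.2960 − 1] = 0.2576.
y₁ = 0.2576 × 0.1902 = 0.04900 m.

y₁ = 0.04900 m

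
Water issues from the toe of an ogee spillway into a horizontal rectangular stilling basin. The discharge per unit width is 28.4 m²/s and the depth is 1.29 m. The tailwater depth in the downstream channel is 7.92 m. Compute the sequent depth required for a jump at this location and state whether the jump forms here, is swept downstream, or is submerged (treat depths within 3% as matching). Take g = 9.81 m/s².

V₁ = q/y₁ = 28.4/1.29 = 22.0 m/s. Fr₁ = V₁/√(g·y₁) = 22.0/√(9.81×1.29) = 6.19.
From the momentum equation for a rectangular channel, y₂/y₁ = ½[√(1 + 8Fr₁²) − 1] = ½[√307.4 − 1] = 8.27.
y₂ = 8.27 × 1.29 = 10.7 m.
Tailwater y_tw = 7.92 m: y_tw < y₂, so the jump is swept downstream.

y₂ = 10.7 m; the jump is swept downstream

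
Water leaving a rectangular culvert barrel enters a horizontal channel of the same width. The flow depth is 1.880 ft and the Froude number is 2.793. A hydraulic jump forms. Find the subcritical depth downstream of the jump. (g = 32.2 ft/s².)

Fr₁ = 2.793 (given).
Conjugate-depth relation: y₂/y₁ = ½[√(1 + 8Fr₁²) − 1] = ½[√63.407 − 1] = 3.481.
y₂ = 3.481 × 1.880 = 6.545 ft.

y₂ = 6.545 ft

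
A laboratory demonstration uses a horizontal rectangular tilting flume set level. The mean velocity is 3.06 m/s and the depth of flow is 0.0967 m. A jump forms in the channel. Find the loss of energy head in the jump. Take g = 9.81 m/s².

Fr₁ = V₁/√(g·y₁) = 3.06/√(9.81×0.0967) = 3.14.
Conjugate-depth relation: y₂/y₁ = ½[√(1 + 8Fr₁²) − 1] = ½[√79.97 − 1] = 3.97.
y₂ = 3.97 × 0.0967 = 0.384 m.
q = V₁·y₁ = 3.06 × 0.0967 = 0.296 m²/s. V₂ = q/y₂ = 0.296/0.384 = 0.771 m/s. E₁ = y₁ + V₁²/2g = 0.574 m; E₂ = y₂ + V₂²/2g = 0.414 m. ΔE = E₁ − E₂ = 0.160 m.

ΔE = 0.160 m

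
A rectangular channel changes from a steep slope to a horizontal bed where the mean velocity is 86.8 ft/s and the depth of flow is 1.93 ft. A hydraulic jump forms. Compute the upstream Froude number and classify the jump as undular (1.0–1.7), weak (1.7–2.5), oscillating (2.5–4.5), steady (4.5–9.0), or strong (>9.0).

Fr₁ = 11.0; strong jump

Fr₁ = V₁/√(g·y₁) = 86.8/√(32.2×1.93) = 11.0.
Fr₁ = 11.0 lies in the strong range.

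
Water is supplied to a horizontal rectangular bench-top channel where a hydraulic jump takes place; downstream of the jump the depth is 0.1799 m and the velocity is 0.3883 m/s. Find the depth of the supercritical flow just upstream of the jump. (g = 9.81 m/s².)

y₁ = 0.02676 m

Fr₂ = V₂/√(g·y₂) = 0.3883/√(9.81×0.1799) = 0.2923.
The Bélanger relation is symmetric: y₁/y₂ = ½[√(1 + 8Fr₂²) − 1] = ½[√1.6835 − 1] = 0.1487.
y₁ = 0.1487 × 0.1799 = 0.02676 m.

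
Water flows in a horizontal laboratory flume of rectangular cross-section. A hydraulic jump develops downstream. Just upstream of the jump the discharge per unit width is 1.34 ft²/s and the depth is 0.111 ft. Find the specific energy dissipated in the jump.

V₁ = q/y₁ = 1.34/0.111 = 12.1 ft/s. Fr₁ = V₁/√(g·y₁) = 12.1/√(32.2×0.111) = 6.39.
Bélanger equation: y₂/y₁ = ½[√(1 + 8Fr₁²) − 1] = ½[√327.2 − 1] = 8.54.
y₂ = 8.54 × 0.111 = 0.948 ft.
Head loss: ΔE = (y₂ − y₁)³/(4y₁y₂) = (0.948 − 0.111)³/(4×0.111×0.948) = 0.587/0.421 = 1.39 ft.

ΔE = 1.39 ft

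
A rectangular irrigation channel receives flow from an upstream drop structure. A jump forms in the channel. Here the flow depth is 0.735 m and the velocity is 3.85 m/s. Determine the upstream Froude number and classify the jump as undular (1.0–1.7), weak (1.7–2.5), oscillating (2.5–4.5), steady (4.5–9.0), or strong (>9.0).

Fr₁ = V₁/√(g·y₁) = 3.85/√(9.81×0.735) = 1.43.
Fr₁ = 1.43 lies in the undular range.

Fr₁ = 1.43; undular jump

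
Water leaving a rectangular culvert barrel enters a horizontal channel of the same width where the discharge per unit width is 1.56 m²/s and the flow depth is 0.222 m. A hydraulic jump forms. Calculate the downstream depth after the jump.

y₂ = 1.39 m

V₁ = q/y₁ = 1.56/0.222 = 7.03 m/s. Fr₁ = V₁/√(g·y₁) = 7.03/√(9.81×0.222) = 4.76.
Bélanger equation: y₂/y₁ = ½[√(1 + 8Fr₁²) − 1] = ½[√182.4 − 1] = 6.25.
y₂ = 6.25 × 0.222 = 1.39 m.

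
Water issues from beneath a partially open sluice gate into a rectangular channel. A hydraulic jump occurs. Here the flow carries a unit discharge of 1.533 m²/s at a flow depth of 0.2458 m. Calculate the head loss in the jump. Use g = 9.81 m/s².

ΔE = 0.8764 m

V₁ = q/y₁ = 1.533/0.2458 = 6.237 m/s. Fr₁ = V₁/√(g·y₁) = 6.237/√(9.81×0.2458) = 4.016.
From the momentum equation for a rectangular channel, y₂/y₁ = ½[√(1 + 8Fr₁²) − 1] = ½[√130.05 − 1] = 5.202.
y₂ = 5.202 × 0.2458 = 1.279 m.
Head loss: ΔE = (y₂ − y₁)³/(4y₁y₂) = (1.279 − 0.2458)³/(4×0.2458×1.279) = 1.102/1.257 = 0.8764 m.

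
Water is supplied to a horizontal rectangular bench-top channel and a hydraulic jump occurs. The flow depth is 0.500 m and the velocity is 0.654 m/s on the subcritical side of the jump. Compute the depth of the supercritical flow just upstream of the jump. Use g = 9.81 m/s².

y₁ = 0.0757 m

Fr₂ = V₂/√(g·y₂) = 0.654/√(9.81×0.500) = 0.295.
Applying the sequent-depth relation in reverse, y₁/y₂ = ½[√(1 + 8Fr₂²) − 1] = ½[√1.698 − 1] = 0.151.
y₁ = 0.151 × 0.500 = 0.0757 m.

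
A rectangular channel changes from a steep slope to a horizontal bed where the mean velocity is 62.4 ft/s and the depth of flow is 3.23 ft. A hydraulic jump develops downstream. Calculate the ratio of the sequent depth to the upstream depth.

Fr₁ = V₁/√(g·y₁) = 62.4/√(32.2×3.23) = 6.12.
By Bélanger, y₂/y₁ = ½[√(1 + 8Fr₁²) − 1] = ½[√300.5 − 1] = 8.17.

y₂/y₁ = 8.17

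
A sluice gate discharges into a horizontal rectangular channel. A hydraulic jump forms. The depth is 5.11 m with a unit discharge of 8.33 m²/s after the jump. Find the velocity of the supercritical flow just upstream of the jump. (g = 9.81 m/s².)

V₁ = 16.9 m/s

V₂ = q/y₂ = 8.33/5.11 = 1.63 m/s; Fr₂ = V₂/√(g·y₂) = 0.230.
Since the conjugate-depth ratio holds either way, y₁/y₂ = ½[√(1 + 8Fr₂²) − 1] = ½[√1.424 − 1] = 0.0967.
y₁ = 0.0967 × 5.11 = 0.494 m.
V₁ = q/y₁ = 8.33/0.494 = 16.9 m/s.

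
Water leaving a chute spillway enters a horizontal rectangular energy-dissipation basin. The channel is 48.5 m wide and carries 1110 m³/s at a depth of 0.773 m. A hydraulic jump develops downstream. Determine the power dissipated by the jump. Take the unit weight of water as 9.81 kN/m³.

q = Q/b = 1110/48.5 = 22.9 m²/s; V₁ = q/y₁ = 29.6 m/s. Fr₁ = V₁/√(g·y₁) = 10.8.
From the momentum equation for a rectangular channel, y₂/y₁ = ½[√(1 + 8Fr₁²) − 1] = ½[√925.8 − 1] = 14.7.
y₂ = 14.7 × 0.773 = 11.4 m.
Head loss: ΔE = (y₂ − y₁)³/(4y₁y₂) = (11.4 − 0.773)³/(4×0.773×11.4) = 1191/35.2 = 33.9 m.
P = γ·Q·ΔE = 9.81 × 1110 × 33.9 = 368838 kW.

P = 368838 kW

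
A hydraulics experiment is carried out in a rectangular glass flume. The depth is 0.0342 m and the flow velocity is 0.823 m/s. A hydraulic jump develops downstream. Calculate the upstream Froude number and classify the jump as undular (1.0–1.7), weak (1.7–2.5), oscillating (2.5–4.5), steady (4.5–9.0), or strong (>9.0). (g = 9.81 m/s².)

Fr₁ = 1.42; undular jump

Fr₁ = V₁/√(g·y₁) = 0.823/√(9.81×0.0342) = 1.42.
Fr₁ = 1.42 lies in the undular range.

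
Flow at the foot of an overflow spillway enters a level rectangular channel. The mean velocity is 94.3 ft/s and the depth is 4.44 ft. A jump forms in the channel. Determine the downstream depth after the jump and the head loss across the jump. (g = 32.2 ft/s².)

y₂ = 47.4 ft; ΔE = 94.0 ft

Fr₁ = V₁/√(g·y₁) = 94.3/√(32.2×4.44) = 7.89.
Conjugate-depth relation: y₂/y₁ = ½[√(1 + 8Fr₁²) − 1] = ½[√498.6 − 1] = 10.7.
y₂ = 10.7 × 4.44 = 47.4 ft.
q = V₁·y₁ = 94.3 × 4.44 = 419 ft²/s. V₂ = q/y₂ = 419/47.4 = 8.84 ft/s. E₁ = y₁ + V₁²/2g = 143 ft; E₂ = y₂ + V₂²/2g = 48.6 ft. ΔE = E₁ − E₂ = 94.0 ft.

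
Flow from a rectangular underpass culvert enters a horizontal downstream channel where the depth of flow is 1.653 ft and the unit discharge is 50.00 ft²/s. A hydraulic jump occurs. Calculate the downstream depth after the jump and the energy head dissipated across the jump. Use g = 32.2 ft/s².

y₂ = 8.901 ft; ΔE = 6.469 ft

V₁ = q/y₁ = 50.00/1.653 = 30.25 ft/s. Fr₁ = V₁/√(g·y₁) = 30.25/√(32.2×1.653) = 4.146.
Conjugate-depth relation: y₂/y₁ = ½[√(1 + 8Fr₁²) − 1] = ½[√138.52 − 1] = 5.385.
y₂ = 5.385 × 1.653 = 8.901 ft.
Head loss: ΔE = (y₂ − y₁)³/(4y₁y₂) = (8.901 − 1.653)³/(4×1.653×8.901) = 380.7/58.85 = 6.469 ft.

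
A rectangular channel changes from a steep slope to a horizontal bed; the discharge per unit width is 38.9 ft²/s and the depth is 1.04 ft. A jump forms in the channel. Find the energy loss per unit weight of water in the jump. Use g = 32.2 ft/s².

ΔE = 13.5 ft

V₁ = q/y₁ = 38.9/1.04 = 37.4 ft/s. Fr₁ = V₁/√(g·y₁) = 37.4/√(32.2×1.04) = 6.46.
By Bélanger, y₂/y₁ = ½[√(1 + 8Fr₁²) − 1] = ½[√335.2 − 1] = 8.65.
y₂ = 8.65 × 1.04 = 9.00 ft.
Head loss: ΔE = (y₂ − y₁)³/(4y₁y₂) = (9.00 − 1.04)³/(4×1.04×9.00) = 504/37.4 = 13.5 ft.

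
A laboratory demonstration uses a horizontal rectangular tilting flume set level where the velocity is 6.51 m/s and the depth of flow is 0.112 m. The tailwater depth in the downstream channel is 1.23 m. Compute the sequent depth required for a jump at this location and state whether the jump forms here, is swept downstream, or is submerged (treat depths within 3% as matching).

Fr₁ = V₁/√(g·y₁) = 6.51/√(9.81×0.112) = 6.21.
By Bélanger, y₂/y₁ = ½[√(1 + 8Fr₁²) − 1] = ½[√309.6 − 1] = 8.30.
y₂ = 8.30 × 0.112 = 0.929 m.
Tailwater y_tw = 1.23 m: y_tw > y₂, so the jump is submerged.

y₂ = 0.929 m; the jump is submerged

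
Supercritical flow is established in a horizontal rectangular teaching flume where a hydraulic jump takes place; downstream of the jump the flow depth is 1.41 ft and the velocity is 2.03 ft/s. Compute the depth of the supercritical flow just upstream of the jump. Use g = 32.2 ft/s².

y₁ = 0.221 ft

Fr₂ = V₂/√(g·y₂) = 2.03/√(32.2×1.41) = 0.301.
The Bélanger relation is symmetric: y₁/y₂ = ½[√(1 + 8Fr₂²) − 1] = ½[√1.726 − 1] = 0.157.
y₁ = 0.157 × 1.41 = 0.221 ft.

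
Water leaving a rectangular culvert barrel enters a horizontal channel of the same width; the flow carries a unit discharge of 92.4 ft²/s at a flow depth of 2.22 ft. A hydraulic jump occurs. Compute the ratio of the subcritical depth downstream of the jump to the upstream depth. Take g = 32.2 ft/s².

V₁ = q/y₁ = 92.4/2.22 = 41.6 ft/s. Fr₁ = V₁/√(g·y₁) = 41.6/√(32.2×2.22) = 4.92.
From the momentum equation for a rectangular channel, y₂/y₁ = ½[√(1 + 8Fr₁²) − 1] = ½[√194.9 − 1] = 6.48.

y₂/y₁ = 6.48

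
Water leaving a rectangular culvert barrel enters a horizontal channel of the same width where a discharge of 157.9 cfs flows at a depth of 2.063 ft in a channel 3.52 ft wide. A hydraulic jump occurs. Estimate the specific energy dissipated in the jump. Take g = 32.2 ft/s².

ΔE = 1.913 ft

q = Q/b = 157.9/3.52 = 44.86 ft²/s; V₁ = q/y₁ = 21.74 ft/s. Fr₁ = V₁/√(g·y₁) = 2.668.
By Bélanger, y₂/y₁ = ½[√(1 + 8Fr₁²) − 1] = ½[√57.940 − 1] = 3.306.
y₂ = 3.306 × 2.063 = 6.820 ft.
V₂ = q/y₂ = 44.86/6.820 = 6.577 ft/s. E₁ = y₁ + V₁²/2g = 9.405 ft; E₂ = y₂ + V₂²/2g = 7.492 ft. ΔE = E₁ − E₂ = 1.913 ft.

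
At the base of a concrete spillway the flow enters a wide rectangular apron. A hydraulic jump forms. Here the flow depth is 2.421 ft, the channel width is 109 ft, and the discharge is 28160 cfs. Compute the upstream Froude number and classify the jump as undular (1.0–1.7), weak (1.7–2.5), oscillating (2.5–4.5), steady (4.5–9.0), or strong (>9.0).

Fr₁ = 12.09; strong jump

q = Q/b = 28160/109 = 258.3 ft²/s; V₁ = q/y₁ = 106.7 ft/s. Fr₁ = V₁/√(g·y₁) = 12.09.
Fr₁ = 12.09 lies in the strong range.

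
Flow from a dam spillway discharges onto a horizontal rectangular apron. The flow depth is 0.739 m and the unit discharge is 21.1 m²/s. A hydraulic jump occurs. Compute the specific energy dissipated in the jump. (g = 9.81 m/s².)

ΔE = 31.4 m

V₁ = q/y₁ = 21.1/0.739 = 28.6 m/s. Fr₁ = V₁/√(g·y₁) = 28.6/√(9.81×0.739) = 10.6.
From the momentum equation for a rectangular channel, y₂/y₁ = ½[√(1 + 8Fr₁²) − 1] = ½[√900.6 − 1] = 14.5.
y₂ = 14.5 × 0.739 = 10.7 m.
V₂ = q/y₂ = 21.1/10.7 = 1.97 m/s. E₁ = y₁ + V₁²/2g = 42.3 m; E₂ = y₂ + V₂²/2g = 10.9 m. ΔE = E₁ − E₂ = 31.4 m.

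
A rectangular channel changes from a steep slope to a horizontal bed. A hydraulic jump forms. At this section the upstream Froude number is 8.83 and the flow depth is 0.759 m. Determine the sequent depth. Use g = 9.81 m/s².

y₂ = 9.11 m

Fr₁ = 8.83 (given).
Sequent-depth ratio: y₂/y₁ = ½[√(1 + 8Fr₁²) − 1] = ½[√624.8 − 1] = 12.0.
y₂ = 12.0 × 0.759 = 9.11 m.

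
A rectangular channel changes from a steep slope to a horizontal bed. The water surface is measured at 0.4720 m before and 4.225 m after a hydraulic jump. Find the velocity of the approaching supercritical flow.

V₁ = 14.36 m/s

For a rectangular channel the momentum equation gives q² = ½·g·y₁·y₂·(y₁ + y₂) = ½×9.81×0.4720×4.225×4.697 = 45.94.
q = √45.94 = 6.778 m²/s.
V₁ = q/y₁ = 6.778/0.4720 = 14.36 m/s.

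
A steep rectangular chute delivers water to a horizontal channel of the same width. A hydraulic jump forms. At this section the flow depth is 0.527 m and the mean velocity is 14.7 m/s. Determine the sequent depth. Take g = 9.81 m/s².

Fr₁ = V₁/√(g·y₁) = 14.7/√(9.81×0.527) = 6.47.
Conjugate-depth relation: y₂/y₁ = ½[√(1 + 8Fr₁²) − 1] = ½[√335.4 − 1] = 8.66.
y₂ = 8.66 × 0.527 = 4.56 m.

y₂ = 4.56 m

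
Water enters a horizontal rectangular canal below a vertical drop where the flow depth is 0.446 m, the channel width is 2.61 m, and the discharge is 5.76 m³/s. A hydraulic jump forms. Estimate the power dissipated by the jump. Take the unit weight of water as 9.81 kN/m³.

P = 14.6 kW

q = Q/b = 5.76/2.61 = 2.21 m²/s; V₁ = q/y₁ = 4.95 m/s. Fr₁ = V₁/√(g·y₁) = 2.37.
Conjugate-depth relation: y₂/y₁ = ½[√(1 + 8Fr₁²) − 1] = ½[√45.77 − 1] = 2.88.
y₂ = 2.88 × 0.446 = 1.29 m.
Head loss: ΔE = (y₂ − y₁)³/(4y₁y₂) = (1.29 − 0.446)³/(4×0.446×1.29) = 0.592/2.29 = 0.258 m.
P = γ·Q·ΔE = 9.81 × 5.76 × 0.258 = 14.6 kW.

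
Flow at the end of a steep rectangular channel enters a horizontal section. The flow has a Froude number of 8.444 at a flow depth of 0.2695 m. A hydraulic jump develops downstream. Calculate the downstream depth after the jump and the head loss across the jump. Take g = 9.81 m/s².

y₂ = 3.086 m; ΔE = 6.718 m

Fr₁ = 8.444 (given).
By Bélanger, y₂/y₁ = ½[√(1 + 8Fr₁²) − 1] = ½[√571.41 − 1] = 11.45.
y₂ = 11.45 × 0.2695 = 3.086 m.
Head loss: ΔE = (y₂ − y₁)³/(4y₁y₂) = (3.086 − 0.2695)³/(4×0.2695×3.086) = 22.35/3.327 = 6.718 m.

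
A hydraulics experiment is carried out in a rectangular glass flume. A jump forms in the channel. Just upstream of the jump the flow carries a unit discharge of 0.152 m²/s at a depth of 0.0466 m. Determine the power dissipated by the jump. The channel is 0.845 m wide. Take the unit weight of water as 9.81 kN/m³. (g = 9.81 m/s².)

V₁ = q/y₁ = 0.152/0.0466 = 3.26 m/s. Fr₁ = V₁/√(g·y₁) = 3.26/√(9.81×0.0466) = 4.82.
Sequent-depth ratio: y₂/y₁ = ½[√(1 + 8Fr₁²) − 1] = ½[√187.2 − 1] = 6.34.
y₂ = 6.34 × 0.0466 = 0.295 m.
Head loss: ΔE = (y₂ − y₁)³/(4y₁y₂) = (0.295 − 0.0466)³/(4×0.0466×0.295) = 0.0154/0.0551 = 0.280 m.
Q = q·b = 0.152 × 0.845 = 0.128 m³/s. P = γ·Q·ΔE = 9.81 × 0.128 × 0.280 = 0.353 kW.

P = 0.353 kW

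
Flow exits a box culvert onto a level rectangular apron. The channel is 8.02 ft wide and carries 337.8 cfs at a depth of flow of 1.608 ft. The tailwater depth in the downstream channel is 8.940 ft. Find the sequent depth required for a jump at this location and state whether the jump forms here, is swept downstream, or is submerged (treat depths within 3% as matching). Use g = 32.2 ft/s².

q = Q/b = 337.8/8.02 = 42.12 ft²/s; V₁ = q/y₁ = 26.19 ft/s. Fr₁ = V₁/√(g·y₁) = 3.640.
Bélanger equation: y₂/y₁ = ½[√(1 + 8Fr₁²) − 1] = ½[√107.01 − 1] = 4.672.
y₂ = 4.672 × 1.608 = 7.513 ft.
Tailwater y_tw = 8.940 ft: y_tw > y₂, so the jump is submerged.

y₂ = 7.513 ft; the jump is submerged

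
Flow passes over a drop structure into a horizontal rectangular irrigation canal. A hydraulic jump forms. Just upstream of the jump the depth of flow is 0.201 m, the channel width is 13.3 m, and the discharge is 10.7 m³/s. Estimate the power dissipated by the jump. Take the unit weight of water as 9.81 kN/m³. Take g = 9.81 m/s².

q = Q/b = 10.7/13.3 = 0.805 m²/s; V₁ = q/y₁ = 4.00 m/s. Fr₁ = V₁/√(g·y₁) = 2.85.
From the momentum equation for a rectangular channel, y₂/y₁ = ½[√(1 + 8Fr₁²) − 1] = ½[√66.00 − 1] = 3.56.
y₂ = 3.56 × 0.201 = 0.716 m.
V₂ = q/y₂ = 0.805/0.716 = 1.12 m/s. E₁ = y₁ + V₁²/2g = 1.02 m; E₂ = y₂ + V₂²/2g = 0.780 m. ΔE = E₁ − E₂ = 0.237 m.
P = γ·Q·ΔE = 9.81 × 10.7 × 0.237 = 24.9 kW.

P = 24.9 kW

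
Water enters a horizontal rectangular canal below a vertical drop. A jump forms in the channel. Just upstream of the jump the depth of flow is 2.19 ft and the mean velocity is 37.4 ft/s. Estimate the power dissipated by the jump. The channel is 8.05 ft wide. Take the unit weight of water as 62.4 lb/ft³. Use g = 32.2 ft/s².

Fr₁ = V₁/√(g·y₁) = 37.4/√(32.2×2.19) = 4.45.
By Bélanger, y₂/y₁ = ½[√(1 + 8Fr₁²) − 1] = ½[√159.7 − 1] = 5.82.
y₂ = 5.82 × 2.19 = 12.7 ft.
Head loss: ΔE = (y₂ − y₁)³/(4y₁y₂) = (12.7 − 2.19)³/(4×2.19×12.7) = 1175/112 = 10.5 ft.
q = V₁·y₁ = 37.4 × 2.19 = 81.9 ft²/s. Q = q·b = 81.9 × 8.05 = 659 cfs. P = γ·Q·ΔE/550 = 62.4 × 659 × 10.5 / 550 = 787 hp.

P = 787 hp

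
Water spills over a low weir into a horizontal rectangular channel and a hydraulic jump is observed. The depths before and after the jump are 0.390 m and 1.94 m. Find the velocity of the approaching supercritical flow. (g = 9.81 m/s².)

V₁ = 7.54 m/s

For a rectangular channel the momentum equation gives q² = ½·g·y₁·y₂·(y₁ + y₂) = ½×9.81×0.390×1.94×2.33 = 8.65.
q = √8.65 = 2.94 m²/s.
V₁ = q/y₁ = 2.94/0.390 = 7.54 m/s.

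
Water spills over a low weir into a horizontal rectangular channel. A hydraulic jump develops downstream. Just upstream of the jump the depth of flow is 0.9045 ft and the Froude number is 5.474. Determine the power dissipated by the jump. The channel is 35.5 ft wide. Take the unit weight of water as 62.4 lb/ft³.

P = 821.6 hp

Fr₁ = 5.474 (given).
Sequent-depth ratio: y₂/y₁ = ½[√(1 + 8Fr₁²) − 1] = ½[√240.72 − 1] = 7.258.
y₂ = 7.258 × 0.9045 = 6.564 ft.
V₁ = Fr₁·√(g·y₁) = 5.474×√(32.2×0.9045) = 29.54 ft/s; q = V₁·y₁ = 26.72 ft²/s. V₂ = q/y₂ = 26.72/6.564 = 4.071 ft/s. E₁ = y₁ + V₁²/2g = 14.46 ft; E₂ = y₂ + V₂²/2g = 6.822 ft. ΔE = E₁ − E₂ = 7.634 ft.
Q = q·b = 26.72 × 35.5 = 948.6 cfs. P = γ·Q·ΔE/550 = 62.4 × 948.6 × 7.634 / 550 = 821.6 hp.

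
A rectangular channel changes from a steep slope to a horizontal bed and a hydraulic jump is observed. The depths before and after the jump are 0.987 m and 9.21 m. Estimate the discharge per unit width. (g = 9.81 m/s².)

For a rectangular channel the momentum equation gives q² = ½·g·y₁·y₂·(y₁ + y₂) = ½×9.81×0.987×9.21×10.2 = 455.
q = √455 = 21.3 m²/s.

q = 21.3 m²/s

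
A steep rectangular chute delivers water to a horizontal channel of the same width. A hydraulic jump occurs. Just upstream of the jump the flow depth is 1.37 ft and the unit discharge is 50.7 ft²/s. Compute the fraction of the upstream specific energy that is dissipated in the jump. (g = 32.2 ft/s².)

V₁ = q/y₁ = 50.7/1.37 = 37.0 ft/s. Fr₁ = V₁/√(g·y₁) = 37.0/√(32.2×1.37) = 5.57.
From the momentum equation for a rectangular channel, y₂/y₁ = ½[√(1 + 8Fr₁²) − 1] = ½[√249.4 − 1] = 7.40.
y₂ = 7.40 × 1.37 = 10.1 ft.
E₁ = y₁ + V₁²/2g = 22.6 ft. ΔE = (y₂ − y₁)³/(4y₁y₂) = 12.1 ft. ΔE/E₁ = 12.1/22.6 = 0.535.

ΔE/E₁ = 0.535 (53.5%)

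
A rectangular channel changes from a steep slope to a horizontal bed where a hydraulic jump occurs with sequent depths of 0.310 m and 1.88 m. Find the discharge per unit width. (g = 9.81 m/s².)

For a rectangular channel the momentum equation gives q² = ½·g·y₁·y₂·(y₁ + y₂) = ½×9.81×0.310×1.88×2.19 = 6.26.
q = √6.26 = 2.50 m²/s.

q = 2.50 m²/s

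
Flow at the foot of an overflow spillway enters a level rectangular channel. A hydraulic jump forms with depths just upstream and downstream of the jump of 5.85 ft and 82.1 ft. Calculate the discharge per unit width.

For a rectangular channel the momentum equation gives q² = ½·g·y₁·y₂·(y₁ + y₂) = ½×32.2×5.85×82.1×87.9 = 680081.
q = √680081 = 825 ft²/s.

q = 825 ft²/s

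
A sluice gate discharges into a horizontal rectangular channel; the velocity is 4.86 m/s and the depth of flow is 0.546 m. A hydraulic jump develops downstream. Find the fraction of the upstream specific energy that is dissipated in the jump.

Fr₁ = V₁/√(g·y₁) = 4.86/√(9.81×0.546) = 2.10.
From the momentum equation for a rectangular channel, y₂/y₁ = ½[√(1 + 8Fr₁²) − 1] = ½[√36.28 − 1] = 2.51.
y₂ = 2.51 × 0.546 = 1.37 m.
E₁ = y₁ + V₁²/2g = 1.75 m. ΔE = (y₂ − y₁)³/(4y₁y₂) = 0.188 m. ΔE/E₁ = 0.188/1.75 = 0.107.

ΔE/E₁ = 0.107 (10.7%)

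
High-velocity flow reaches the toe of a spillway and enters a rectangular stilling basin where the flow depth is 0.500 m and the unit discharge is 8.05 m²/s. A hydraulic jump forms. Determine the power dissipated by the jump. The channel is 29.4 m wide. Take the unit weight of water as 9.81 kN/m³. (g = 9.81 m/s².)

V₁ = q/y₁ = 8.05/0.500 = 16.1 m/s. Fr₁ = V₁/√(g·y₁) = 16.1/√(9.81×0.500) = 7.27.
Bélanger equation: y₂/y₁ = ½[√(1 + 8Fr₁²) − 1] = ½[√423.8 − 1] = 9.79.
y₂ = 9.79 × 0.500 = 4.90 m.
Head loss: ΔE = (y₂ − y₁)³/(4y₁y₂) = (4.90 − 0.500)³/(4×0.500×4.90) = 85.0/9.79 = 8.68 m.
Q = q·b = 8.05 × 29.4 = 237 m³/s. P = γ·Q·ΔE = 9.81 × 237 × 8.68 = 20146 kW.

P = 20146 kW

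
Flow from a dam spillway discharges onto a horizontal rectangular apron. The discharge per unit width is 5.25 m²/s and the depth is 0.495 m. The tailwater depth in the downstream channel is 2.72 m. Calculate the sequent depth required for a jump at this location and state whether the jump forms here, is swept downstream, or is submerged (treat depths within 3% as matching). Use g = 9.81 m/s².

V₁ = q/y₁ = 5.25/0.495 = 10.6 m/s. Fr₁ = V₁/√(g·y₁) = 10.6/√(9.81×0.495) = 4.81.
Bélanger equation: y₂/y₁ = ½[√(1 + 8Fr₁²) − 1] = ½[√186.3 − 1] = 6.32.
y₂ = 6.32 × 0.495 = 3.13 m.
Tailwater y_tw = 2.72 m: y_tw < y₂, so the jump is swept downstream.

y₂ = 3.13 m; the jump is swept downstream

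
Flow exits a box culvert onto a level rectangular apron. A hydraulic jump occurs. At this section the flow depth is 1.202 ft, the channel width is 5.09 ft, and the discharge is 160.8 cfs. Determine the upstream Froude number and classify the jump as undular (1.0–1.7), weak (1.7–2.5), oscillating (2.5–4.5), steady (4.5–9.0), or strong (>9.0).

Fr₁ = 4.225; oscillating jump

q = Q/b = 160.8/5.09 = 31.59 ft²/s; V₁ = q/y₁ = 26.28 ft/s. Fr₁ = V₁/√(g·y₁) = 4.225.
Fr₁ = 4.225 lies in the oscillating range.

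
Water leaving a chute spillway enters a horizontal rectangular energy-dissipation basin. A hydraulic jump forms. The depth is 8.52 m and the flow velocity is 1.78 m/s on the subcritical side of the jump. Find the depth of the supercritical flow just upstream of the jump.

Fr₂ = V₂/√(g·y₂) = 1.78/√(9.81×8.52) = 0.195.
From the momentum equation (using Fr₂), y₁/y₂ = ½[√(1 + 8Fr₂²) − 1] = ½[√1.303 − 1] = 0.0708.
y₁ = 0.0708 × 8.52 = 0.603 m.

y₁ = 0.603 m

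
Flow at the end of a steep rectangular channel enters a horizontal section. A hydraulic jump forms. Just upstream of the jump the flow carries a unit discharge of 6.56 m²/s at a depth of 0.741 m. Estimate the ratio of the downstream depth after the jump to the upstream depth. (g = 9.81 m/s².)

V₁ = q/y₁ = 6.56/0.741 = 8.85 m/s. Fr₁ = V₁/√(g·y₁) = 8.85/√(9.81×0.741) = 3.28.
From the momentum equation for a rectangular channel, y₂/y₁ = ½[√(1 + 8Fr₁²) − 1] = ½[√87.25 − 1] = 4.17.

y₂/y₁ = 4.17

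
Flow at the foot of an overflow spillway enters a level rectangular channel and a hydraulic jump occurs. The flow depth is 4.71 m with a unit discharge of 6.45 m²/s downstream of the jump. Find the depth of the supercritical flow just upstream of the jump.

y₁ = 0.355 m

V₂ = q/y₂ = 6.45/4.71 = 1.37 m/s; Fr₂ = V₂/√(g·y₂) = 0.201.
Applying the sequent-depth relation in reverse, y₁/y₂ = ½[√(1 + 8Fr₂²) − 1] = ½[√1.325 − 1] = 0.0755.
y₁ = 0.0755 × 4.71 = 0.355 m.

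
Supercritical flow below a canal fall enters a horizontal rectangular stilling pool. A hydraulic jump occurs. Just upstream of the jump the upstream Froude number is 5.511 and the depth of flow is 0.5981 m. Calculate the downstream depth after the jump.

Fr₁ = 5.511 (given).
By Bélanger, y₂/y₁ = ½[√(1 + 8Fr₁²) − 1] = ½[√243.97 − 1] = 7.310.
y₂ = 7.310 × 0.5981 = 4.372 m.

y₂ = 4.372 m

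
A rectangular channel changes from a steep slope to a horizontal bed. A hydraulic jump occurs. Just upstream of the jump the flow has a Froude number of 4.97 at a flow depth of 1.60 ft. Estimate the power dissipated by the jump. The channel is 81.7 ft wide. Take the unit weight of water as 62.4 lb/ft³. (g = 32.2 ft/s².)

P = 5516 hp

Fr₁ = 4.97 (given).
Sequent-depth ratio: y₂/y₁ = ½[√(1 + 8Fr₁²) − 1] = ½[√198.6 − 1] = 6.55.
y₂ = 6.55 × 1.60 = 10.5 ft.
V₁ = Fr₁·√(g·y₁) = 4.97×√(32.2×1.60) = 35.7 ft/s; q = V₁·y₁ = 57.1 ft²/s. V₂ = q/y₂ = 57.1/10.5 = 5.45 ft/s. E₁ = y₁ + V₁²/2g = 21.4 ft; E₂ = y₂ + V₂²/2g = 10.9 ft. ΔE = E₁ − E₂ = 10.4 ft.
Q = q·b = 57.1 × 81.7 = 4663 cfs. P = γ·Q·ΔE/550 = 62.4 × 4663 × 10.4 / 550 = 5516 hp.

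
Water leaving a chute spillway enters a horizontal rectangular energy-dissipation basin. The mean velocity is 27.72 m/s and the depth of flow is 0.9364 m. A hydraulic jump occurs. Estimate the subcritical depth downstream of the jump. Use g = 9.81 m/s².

y₂ = 11.65 m

Fr₁ = V₁/√(g·y₁) = 27.72/√(9.81×0.9364) = 9.146.
Sequent-depth ratio: y₂/y₁ = ½[√(1 + 8Fr₁²) − 1] = ½[√670.18 − 1] = 12.44.
y₂ = 12.44 × 0.9364 = 11.65 m.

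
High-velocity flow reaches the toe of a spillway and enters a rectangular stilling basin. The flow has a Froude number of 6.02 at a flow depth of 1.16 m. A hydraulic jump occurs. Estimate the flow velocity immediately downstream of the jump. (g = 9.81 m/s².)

V₂ = 2.53 m/s

Fr₁ = 6.02 (given).
Bélanger equation: y₂/y₁ = ½[√(1 + 8Fr₁²) − 1] = ½[√290.9 − 1] = 8.03.
y₂ = 8.03 × 1.16 = 9.31 m.
V₁ = Fr₁·√(g·y₁) = 6.02×√(9.81×1.16) = 20.3 m/s; q = V₁·y₁ = 23.6 m²/s.
V₂ = q/y₂ = 23.6/9.31 = 2.53 m/s.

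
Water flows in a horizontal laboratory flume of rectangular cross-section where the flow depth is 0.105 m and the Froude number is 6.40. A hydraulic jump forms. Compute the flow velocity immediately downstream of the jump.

Fr₁ = 6.40 (given).
From the momentum equation for a rectangular channel, y₂/y₁ = ½[√(1 + 8Fr₁²) − 1] = ½[√328.7 − 1] = 8.56.
y₂ = 8.56 × 0.105 = 0.899 m.
V₁ = Fr₁·√(g·y₁) = 6.40×√(9.81×0.105) = 6.50 m/s; q = V₁·y₁ = 0.682 m²/s.
V₂ = q/y₂ = 0.682/0.899 = 0.758 m/s.

V₂ = 0.758 m/s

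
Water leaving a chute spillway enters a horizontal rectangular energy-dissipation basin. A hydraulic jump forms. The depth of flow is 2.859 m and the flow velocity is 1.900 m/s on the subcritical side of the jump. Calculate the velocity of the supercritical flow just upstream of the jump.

V₁ = 8.948 m/s

Fr₂ = V₂/√(g·y₂) = 1.900/√(9.81×2.859) = 0.3588.
Since the conjugate-depth ratio holds either way, y₁/y₂ = ½[√(1 + 8Fr₂²) − 1] = ½[√2.0297 − 1] = 0.2123.
y₁ = 0.2123 × 2.859 = 0.6071 m.
V₁ = q/y₁ = 5.432/0.6071 = 8.948 m/s.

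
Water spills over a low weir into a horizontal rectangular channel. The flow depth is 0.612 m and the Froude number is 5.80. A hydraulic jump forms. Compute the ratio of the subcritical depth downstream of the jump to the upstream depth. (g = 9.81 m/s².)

Fr₁ = 5.80 (given).
From the momentum equation for a rectangular channel, y₂/y₁ = ½[√(1 + 8Fr₁²) − 1] = ½[√270.1 − 1] = 7.72.

y₂/y₁ = 7.72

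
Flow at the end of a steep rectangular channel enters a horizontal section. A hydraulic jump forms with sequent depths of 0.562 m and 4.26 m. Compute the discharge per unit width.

q = 7.52 m²/s

For a rectangular channel the momentum equation gives q² = ½·g·y₁·y₂·(y₁ + y₂) = ½×9.81×0.562×4.26×4.82 = 56.6.
q = √56.6 = 7.52 m²/s.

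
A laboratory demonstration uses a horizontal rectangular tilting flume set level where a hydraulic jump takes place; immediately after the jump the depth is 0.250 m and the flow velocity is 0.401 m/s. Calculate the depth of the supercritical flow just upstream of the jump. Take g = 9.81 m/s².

y₁ = 0.0293 m

Fr₂ = V₂/√(g·y₂) = 0.401/√(9.81×0.250) = 0.256.
From the momentum equation (using Fr₂), y₁/y₂ = ½[√(1 + 8Fr₂²) − 1] = ½[√1.525 − 1] = 0.117.
y₁ = 0.117 × 0.250 = 0.0293 m.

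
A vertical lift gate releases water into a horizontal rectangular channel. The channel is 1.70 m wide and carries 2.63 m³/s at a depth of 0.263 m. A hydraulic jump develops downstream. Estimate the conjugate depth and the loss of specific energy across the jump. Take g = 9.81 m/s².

y₂ = 1.24 m; ΔE = 0.710 m

q = Q/b = 2.63/1.70 = 1.55 m²/s; V₁ = q/y₁ = 5.88 m/s. Fr₁ = V₁/√(g·y₁) = 3.66.
Conjugate-depth relation: y₂/y₁ = ½[√(1 + 8Fr₁²) − 1] = ½[√108.3 − 1] = 4.70.
y₂ = 4.70 × 0.263 = 1.24 m.
Head loss: ΔE = (y₂ − y₁)³/(4y₁y₂) = (1.24 − 0.263)³/(4×0.263×1.24) = 0.924/1.30 = 0.710 m.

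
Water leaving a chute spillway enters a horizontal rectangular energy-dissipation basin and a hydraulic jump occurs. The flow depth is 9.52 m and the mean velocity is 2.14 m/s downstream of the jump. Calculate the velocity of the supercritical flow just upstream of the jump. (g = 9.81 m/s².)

V₁ = 23.8 m/s

Fr₂ = V₂/√(g·y₂) = 2.14/√(9.81×9.52) = 0.221.
Since the conjugate-depth ratio holds either way, y₁/y₂ = ½[√(1 + 8Fr₂²) − 1] = ½[√1.392 − 1] = 0.0900.
y₁ = 0.0900 × 9.52 = 0.857 m.
V₁ = q/y₁ = 20.4/0.857 = 23.8 m/s.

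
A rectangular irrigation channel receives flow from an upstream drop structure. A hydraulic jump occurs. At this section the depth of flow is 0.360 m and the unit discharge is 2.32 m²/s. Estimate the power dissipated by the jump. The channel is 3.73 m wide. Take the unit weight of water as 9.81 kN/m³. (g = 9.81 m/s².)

P = 67.2 kW

V₁ = q/y₁ = 2.32/0.360 = 6.44 m/s. Fr₁ = V₁/√(g·y₁) = 6.44/√(9.81×0.360) = 3.43.
From the momentum equation for a rectangular channel, y₂/y₁ = ½[√(1 + 8Fr₁²) − 1] = ½[√95.08 − 1] = 4.38.
y₂ = 4.38 × 0.360 = 1.58 m.
V₂ = q/y₂ = 2.32/1.58 = 1.47 m/s. E₁ = y₁ + V₁²/2g = 2.48 m; E₂ = y₂ + V₂²/2g = 1.69 m. ΔE = E₁ − E₂ = 0.791 m.
Q = q·b = 2.32 × 3.73 = 8.65 m³/s. P = γ·Q·ΔE = 9.81 × 8.65 × 0.791 = 67.2 kW.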